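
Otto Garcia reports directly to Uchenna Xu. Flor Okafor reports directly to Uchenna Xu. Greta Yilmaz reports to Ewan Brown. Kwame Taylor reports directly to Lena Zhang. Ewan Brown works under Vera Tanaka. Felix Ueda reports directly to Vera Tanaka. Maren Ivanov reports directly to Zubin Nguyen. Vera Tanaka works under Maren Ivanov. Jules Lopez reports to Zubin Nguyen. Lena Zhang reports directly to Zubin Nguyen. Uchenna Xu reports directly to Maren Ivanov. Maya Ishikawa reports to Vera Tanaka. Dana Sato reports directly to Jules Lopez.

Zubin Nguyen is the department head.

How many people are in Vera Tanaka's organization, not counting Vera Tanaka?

Vera Tanaka directly manages Felix Ueda, Ewan Brown, Maya Ishikawa. Felix Ueda has no reports. Under Ewan Brown: Greta Yilmaz (1). Maya Ishikawa has no reports. So Vera Tanaka's organization is 3 direct reports plus everyone under them: 1 + 2 + 1 = 4.

4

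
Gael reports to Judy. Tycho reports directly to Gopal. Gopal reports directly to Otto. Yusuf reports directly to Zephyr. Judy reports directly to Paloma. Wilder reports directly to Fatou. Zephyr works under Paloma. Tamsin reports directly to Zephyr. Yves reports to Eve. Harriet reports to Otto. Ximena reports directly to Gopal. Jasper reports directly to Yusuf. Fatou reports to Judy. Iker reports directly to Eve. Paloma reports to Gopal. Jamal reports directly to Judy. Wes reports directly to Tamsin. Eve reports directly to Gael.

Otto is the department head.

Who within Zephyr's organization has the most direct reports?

Zephyr

Direct-report counts within Zephyr's organization: Zephyr has 2; Yusuf has 1; Tamsin has 1. The largest is 2, held by Zephyr.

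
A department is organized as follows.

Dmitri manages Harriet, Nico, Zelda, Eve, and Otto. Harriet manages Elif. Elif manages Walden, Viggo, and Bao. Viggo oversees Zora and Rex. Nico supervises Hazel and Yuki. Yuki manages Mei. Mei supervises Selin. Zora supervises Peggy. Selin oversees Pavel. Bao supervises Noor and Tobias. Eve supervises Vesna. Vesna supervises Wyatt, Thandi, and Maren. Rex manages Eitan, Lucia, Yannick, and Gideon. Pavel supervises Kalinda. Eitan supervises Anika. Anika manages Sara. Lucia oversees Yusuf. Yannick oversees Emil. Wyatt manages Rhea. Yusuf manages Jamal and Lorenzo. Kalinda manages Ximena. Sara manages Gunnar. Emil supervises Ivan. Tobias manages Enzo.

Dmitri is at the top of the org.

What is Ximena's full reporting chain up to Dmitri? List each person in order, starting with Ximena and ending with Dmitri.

Ximena reports to Kalinda. Kalinda reports to Pavel. Pavel reports to Selin. Selin reports to Mei. Mei reports to Yuki. Yuki reports to Nico. Nico reports to Dmitri. Dmitri is at the top.

Ximena -> Kalinda -> Pavel -> Selin -> Mei -> Yuki -> Nico -> Dmitri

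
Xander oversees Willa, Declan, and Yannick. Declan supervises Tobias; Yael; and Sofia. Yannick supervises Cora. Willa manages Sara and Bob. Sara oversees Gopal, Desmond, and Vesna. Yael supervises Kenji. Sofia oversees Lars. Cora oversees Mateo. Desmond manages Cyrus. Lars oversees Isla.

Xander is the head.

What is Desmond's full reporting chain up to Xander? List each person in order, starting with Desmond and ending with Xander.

Desmond reports to Sara. Sara reports to Willa. Willa reports to Xander. Xander is at the top.

Desmond -> Sara -> Willa -> Xander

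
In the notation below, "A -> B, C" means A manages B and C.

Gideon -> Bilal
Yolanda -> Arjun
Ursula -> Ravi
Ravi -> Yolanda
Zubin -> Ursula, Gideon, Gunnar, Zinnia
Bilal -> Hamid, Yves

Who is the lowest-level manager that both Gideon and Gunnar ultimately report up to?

Zubin

Gideon's chain of managers is Zubin. Gunnar's chain of managers is Zubin. The first manager that appears in both chains is Zubin.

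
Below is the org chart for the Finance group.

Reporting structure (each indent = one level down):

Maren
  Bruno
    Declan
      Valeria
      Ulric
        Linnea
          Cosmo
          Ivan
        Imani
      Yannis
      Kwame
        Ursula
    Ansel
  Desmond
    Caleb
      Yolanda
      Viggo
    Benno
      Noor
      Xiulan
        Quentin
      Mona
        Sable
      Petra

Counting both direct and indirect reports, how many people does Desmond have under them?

Desmond directly manages Caleb, Benno. Under Caleb: Viggo, Yolanda (2). Under Benno: Petra, Mona, Sable, Xiulan, Quentin, Noor (6). So Desmond's organization is 2 direct reports plus everyone under them: 3 + 7 = 10.

10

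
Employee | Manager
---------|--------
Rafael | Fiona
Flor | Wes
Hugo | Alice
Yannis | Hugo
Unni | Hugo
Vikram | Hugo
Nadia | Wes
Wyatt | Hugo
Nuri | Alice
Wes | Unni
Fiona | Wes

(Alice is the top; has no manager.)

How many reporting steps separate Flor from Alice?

4

Chain from Flor up to Alice: Flor → Wes → Unni → Hugo → Alice. That is 4 steps up, so Flor is 4 levels below Alice.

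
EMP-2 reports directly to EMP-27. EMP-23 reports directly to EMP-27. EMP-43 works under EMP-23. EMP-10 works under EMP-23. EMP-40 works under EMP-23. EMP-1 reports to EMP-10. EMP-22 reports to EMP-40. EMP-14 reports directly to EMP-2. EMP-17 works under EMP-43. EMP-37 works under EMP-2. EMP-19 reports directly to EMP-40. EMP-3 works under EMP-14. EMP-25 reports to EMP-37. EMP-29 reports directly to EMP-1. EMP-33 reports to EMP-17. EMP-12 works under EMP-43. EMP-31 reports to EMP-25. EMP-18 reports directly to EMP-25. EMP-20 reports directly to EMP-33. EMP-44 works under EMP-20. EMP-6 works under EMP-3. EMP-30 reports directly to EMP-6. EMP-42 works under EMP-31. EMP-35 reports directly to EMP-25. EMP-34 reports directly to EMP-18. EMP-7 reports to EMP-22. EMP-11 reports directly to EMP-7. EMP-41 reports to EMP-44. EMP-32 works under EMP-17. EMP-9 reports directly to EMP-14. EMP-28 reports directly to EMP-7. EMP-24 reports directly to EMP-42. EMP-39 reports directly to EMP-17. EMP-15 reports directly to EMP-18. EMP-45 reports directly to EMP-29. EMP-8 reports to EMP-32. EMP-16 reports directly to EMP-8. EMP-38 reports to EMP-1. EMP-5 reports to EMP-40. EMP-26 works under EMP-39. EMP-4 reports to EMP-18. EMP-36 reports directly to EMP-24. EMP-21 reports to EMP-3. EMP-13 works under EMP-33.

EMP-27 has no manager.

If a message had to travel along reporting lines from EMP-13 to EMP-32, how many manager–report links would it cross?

3

EMP-13 is 2 levels below EMP-17, and EMP-32 is 1 level below EMP-17 (their lowest common manager). The shortest path runs up from EMP-13 to EMP-17 and back down to EMP-32: 2 + 1 = 3 links.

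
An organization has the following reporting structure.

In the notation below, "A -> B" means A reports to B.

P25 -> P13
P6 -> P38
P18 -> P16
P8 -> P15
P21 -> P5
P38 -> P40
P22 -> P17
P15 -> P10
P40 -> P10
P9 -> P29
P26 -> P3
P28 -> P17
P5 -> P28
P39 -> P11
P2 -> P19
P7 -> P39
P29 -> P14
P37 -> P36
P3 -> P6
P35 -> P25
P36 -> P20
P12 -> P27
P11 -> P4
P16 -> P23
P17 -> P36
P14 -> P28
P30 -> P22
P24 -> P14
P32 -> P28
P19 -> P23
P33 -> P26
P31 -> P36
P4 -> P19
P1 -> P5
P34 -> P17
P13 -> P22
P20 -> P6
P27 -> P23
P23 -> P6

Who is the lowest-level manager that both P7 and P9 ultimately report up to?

P6

P7's chain of managers is P39, P11, P4, P19, P23, P6, P38, P40, P10. P9's chain of managers is P29, P14, P28, P17, P36, P20, P6, P38, P40, P10. The first manager that appears in both chains is P6.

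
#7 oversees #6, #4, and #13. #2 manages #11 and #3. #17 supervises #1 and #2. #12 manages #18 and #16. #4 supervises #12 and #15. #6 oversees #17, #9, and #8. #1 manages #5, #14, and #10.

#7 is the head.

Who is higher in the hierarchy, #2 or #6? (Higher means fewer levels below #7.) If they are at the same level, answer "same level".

#2 is 3 levels below #7; #6 is 1. #6 is higher.

#6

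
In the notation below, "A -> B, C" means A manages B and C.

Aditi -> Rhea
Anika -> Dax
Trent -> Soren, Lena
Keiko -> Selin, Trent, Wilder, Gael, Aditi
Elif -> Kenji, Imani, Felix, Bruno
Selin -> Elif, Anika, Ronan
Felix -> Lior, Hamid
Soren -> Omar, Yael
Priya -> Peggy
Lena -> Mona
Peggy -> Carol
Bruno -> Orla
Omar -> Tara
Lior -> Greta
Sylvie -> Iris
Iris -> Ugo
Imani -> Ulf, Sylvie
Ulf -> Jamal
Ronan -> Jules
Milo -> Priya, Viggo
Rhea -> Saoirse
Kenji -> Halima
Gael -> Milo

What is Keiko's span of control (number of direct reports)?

Keiko directly manages Selin, Trent, Wilder, Gael, Aditi. That is 5 direct reports.

5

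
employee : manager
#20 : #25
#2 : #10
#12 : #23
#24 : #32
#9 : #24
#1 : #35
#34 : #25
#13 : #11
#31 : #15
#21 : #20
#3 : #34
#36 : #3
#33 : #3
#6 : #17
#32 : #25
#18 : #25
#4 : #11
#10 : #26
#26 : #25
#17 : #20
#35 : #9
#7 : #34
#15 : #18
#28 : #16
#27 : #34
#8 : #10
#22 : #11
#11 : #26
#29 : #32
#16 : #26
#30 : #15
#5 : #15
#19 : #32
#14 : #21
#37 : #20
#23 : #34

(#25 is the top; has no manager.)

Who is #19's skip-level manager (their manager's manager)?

#19 reports to #32, and #32 reports to #25. So #19's skip-level manager is #25.

#25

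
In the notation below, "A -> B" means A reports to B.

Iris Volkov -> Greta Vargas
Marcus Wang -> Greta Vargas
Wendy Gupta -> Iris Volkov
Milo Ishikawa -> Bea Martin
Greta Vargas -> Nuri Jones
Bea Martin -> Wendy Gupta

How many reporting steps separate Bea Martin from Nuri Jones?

Chain from Bea Martin up to Nuri Jones: Bea Martin → Wendy Gupta → Iris Volkov → Greta Vargas → Nuri Jones. That is 4 steps up, so Bea Martin is 4 levels below Nuri Jones.

4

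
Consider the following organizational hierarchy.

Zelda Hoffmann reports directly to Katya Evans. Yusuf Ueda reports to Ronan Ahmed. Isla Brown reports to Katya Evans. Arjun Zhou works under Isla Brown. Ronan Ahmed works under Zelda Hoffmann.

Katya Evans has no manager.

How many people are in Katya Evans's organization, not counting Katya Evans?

5

Katya Evans directly manages Zelda Hoffmann, Isla Brown. Under Zelda Hoffmann: Ronan Ahmed, Yusuf Ueda (2). Under Isla Brown: Arjun Zhou (1). So Katya Evans's organization is 2 direct reports plus everyone under them: 3 + 2 = 5.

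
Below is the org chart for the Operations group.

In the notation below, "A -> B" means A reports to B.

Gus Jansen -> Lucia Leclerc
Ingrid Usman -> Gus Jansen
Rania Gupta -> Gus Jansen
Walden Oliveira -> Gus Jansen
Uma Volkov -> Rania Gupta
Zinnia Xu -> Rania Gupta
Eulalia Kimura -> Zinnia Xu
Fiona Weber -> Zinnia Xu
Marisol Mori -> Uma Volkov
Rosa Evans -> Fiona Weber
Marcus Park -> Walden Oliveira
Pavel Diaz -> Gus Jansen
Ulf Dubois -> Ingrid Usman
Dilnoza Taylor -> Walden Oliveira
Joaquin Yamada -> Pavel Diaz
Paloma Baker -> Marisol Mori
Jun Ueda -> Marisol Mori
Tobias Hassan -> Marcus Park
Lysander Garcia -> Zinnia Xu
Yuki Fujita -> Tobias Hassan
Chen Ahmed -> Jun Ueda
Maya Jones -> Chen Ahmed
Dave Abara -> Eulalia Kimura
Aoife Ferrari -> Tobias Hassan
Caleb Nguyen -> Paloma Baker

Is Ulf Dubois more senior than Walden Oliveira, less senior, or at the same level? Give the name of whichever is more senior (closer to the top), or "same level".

Walden Oliveira

Ulf Dubois is 3 levels below Lucia Leclerc; Walden Oliveira is 2. Walden Oliveira is higher.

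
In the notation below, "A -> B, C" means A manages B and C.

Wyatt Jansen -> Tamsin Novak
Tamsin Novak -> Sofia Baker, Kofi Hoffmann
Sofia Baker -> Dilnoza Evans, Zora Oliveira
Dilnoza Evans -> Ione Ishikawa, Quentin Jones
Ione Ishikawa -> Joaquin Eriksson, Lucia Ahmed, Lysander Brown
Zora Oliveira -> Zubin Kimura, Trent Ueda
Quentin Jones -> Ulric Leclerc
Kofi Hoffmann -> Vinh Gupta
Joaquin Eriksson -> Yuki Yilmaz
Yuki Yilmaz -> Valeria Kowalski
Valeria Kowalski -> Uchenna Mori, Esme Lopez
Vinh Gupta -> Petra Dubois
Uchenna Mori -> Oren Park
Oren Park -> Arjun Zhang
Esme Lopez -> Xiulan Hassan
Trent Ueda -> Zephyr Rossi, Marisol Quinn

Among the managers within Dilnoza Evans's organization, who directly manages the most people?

Direct-report counts within Dilnoza Evans's organization: Dilnoza Evans has 2; Quentin Jones has 1; Ione Ishikawa has 3; Joaquin Eriksson has 1; Yuki Yilmaz has 1; Valeria Kowalski has 2; Esme Lopez has 1; Uchenna Mori has 1; Oren Park has 1. The largest is 3, held by Ione Ishikawa.

Ione Ishikawa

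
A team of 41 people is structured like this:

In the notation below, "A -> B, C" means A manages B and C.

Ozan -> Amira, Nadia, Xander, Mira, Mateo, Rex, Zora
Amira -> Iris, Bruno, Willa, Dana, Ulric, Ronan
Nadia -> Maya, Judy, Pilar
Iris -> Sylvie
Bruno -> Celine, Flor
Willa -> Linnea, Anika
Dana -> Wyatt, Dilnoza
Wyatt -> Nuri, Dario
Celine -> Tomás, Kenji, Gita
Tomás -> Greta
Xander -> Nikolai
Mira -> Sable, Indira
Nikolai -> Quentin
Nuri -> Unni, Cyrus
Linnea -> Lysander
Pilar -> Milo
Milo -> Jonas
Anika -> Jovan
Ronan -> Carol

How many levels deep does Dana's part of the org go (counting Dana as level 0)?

The longest chain under Dana runs Dana → Wyatt → Nuri → Cyrus, which is 3 levels below Dana.

3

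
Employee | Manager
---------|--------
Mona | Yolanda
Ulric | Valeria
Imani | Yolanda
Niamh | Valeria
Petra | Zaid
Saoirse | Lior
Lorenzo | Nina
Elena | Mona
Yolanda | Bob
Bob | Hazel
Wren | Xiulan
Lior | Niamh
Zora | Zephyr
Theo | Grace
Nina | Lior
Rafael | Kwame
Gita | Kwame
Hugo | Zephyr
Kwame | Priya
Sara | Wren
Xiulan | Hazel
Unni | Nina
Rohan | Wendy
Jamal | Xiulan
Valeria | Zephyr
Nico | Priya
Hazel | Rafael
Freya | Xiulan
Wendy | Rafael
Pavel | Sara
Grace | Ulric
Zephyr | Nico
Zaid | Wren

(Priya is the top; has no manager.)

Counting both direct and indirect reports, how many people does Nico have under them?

Nico directly manages Zephyr. Under Zephyr: Zora, Hugo, Valeria, Ulric, Grace, Theo, Niamh, Lior, Saoirse, Nina, Unni, Lorenzo (12). That's 13 in total.

13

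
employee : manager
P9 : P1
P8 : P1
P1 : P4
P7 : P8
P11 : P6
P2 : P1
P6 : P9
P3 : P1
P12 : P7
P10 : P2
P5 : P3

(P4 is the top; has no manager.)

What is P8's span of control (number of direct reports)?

1

P8 directly manages P7. That is 1 direct report.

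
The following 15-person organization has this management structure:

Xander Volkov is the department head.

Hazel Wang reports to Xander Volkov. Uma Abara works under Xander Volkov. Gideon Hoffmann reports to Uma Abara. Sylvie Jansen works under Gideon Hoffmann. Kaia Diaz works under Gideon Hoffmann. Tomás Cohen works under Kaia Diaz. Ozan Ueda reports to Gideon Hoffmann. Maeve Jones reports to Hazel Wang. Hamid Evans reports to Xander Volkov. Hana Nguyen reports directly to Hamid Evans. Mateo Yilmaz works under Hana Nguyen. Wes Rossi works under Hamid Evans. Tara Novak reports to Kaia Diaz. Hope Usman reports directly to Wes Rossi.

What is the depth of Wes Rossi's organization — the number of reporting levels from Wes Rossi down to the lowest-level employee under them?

1

The longest chain under Wes Rossi runs Wes Rossi → Hope Usman, which is 1 level below Wes Rossi.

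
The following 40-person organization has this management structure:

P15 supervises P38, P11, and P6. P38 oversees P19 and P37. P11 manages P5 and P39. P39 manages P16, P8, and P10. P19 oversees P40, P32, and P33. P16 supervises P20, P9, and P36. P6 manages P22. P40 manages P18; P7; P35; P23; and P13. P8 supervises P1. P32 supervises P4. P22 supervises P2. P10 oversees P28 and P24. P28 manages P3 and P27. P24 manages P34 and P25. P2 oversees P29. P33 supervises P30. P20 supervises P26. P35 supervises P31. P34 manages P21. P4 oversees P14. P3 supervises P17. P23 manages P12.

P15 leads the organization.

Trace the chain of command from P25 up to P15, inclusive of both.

P25 -> P24 -> P10 -> P39 -> P11 -> P15

P25 reports to P24. P24 reports to P10. P10 reports to P39. P39 reports to P11. P11 reports to P15. P15 is at the top.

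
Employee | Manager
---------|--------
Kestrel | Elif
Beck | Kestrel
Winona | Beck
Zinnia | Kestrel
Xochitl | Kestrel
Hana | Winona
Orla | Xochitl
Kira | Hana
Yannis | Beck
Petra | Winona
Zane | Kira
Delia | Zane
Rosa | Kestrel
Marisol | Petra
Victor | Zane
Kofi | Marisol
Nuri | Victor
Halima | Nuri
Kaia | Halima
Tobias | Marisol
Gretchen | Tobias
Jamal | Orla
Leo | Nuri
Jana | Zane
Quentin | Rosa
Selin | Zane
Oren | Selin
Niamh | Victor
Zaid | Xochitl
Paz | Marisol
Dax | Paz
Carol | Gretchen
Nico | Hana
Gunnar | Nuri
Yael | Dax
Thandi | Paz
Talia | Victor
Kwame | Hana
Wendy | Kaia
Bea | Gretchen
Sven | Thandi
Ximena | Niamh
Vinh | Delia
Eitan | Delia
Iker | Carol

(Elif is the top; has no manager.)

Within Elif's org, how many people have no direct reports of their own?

21

The people in Elif's organization with no one reporting to them are Quentin, Zaid, Jamal, Zinnia, Yannis, Sven, Yael, Bea, Iker, Kofi, Kwame, Nico, Oren, Jana, Talia, Ximena, Gunnar, Leo, Wendy, Eitan, Vinh. That is 21.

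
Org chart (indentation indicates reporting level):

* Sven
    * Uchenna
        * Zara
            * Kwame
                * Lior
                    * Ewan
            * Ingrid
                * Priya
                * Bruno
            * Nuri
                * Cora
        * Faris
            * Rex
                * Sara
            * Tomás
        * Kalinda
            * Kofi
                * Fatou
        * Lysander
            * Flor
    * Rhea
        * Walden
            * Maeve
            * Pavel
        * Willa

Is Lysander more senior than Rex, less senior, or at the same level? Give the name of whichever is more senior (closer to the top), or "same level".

Lysander

Lysander is 2 levels below Sven; Rex is 3. Lysander is higher.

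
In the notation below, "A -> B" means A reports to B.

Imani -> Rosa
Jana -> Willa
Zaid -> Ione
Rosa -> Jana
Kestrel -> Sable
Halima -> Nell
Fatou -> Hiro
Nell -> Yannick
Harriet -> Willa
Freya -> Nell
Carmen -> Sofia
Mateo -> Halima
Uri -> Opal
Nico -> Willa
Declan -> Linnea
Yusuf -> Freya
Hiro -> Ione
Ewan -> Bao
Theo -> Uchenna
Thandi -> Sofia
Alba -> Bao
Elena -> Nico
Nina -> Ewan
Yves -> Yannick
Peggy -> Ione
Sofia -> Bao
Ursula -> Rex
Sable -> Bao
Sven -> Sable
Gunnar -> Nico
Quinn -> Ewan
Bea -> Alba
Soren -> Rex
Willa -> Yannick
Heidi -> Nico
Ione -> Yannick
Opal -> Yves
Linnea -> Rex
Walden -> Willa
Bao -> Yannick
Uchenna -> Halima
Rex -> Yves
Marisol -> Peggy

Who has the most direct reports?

Direct-report counts: Yannick has 5; Nell has 2; Freya has 1; Halima has 2; Uchenna has 1; Ione has 3; Hiro has 1; Peggy has 1; Bao has 4; Sable has 2; Ewan has 2; Alba has 1; Sofia has 2; Willa has 4; Nico has 3; Jana has 1; Rosa has 1; Yves has 2; Opal has 1; Rex has 3; Linnea has 1. The largest is 5, held by Yannick.

Yannick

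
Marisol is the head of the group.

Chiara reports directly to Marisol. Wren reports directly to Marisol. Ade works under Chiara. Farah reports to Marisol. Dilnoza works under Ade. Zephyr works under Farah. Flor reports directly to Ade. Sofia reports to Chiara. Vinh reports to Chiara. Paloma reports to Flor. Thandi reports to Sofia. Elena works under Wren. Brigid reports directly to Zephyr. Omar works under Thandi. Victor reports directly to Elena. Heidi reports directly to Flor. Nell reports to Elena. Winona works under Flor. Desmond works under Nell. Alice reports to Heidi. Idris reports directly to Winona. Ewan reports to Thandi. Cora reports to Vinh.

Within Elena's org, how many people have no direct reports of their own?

2

The people in Elena's organization with no one reporting to them are Desmond, Victor. That is 2.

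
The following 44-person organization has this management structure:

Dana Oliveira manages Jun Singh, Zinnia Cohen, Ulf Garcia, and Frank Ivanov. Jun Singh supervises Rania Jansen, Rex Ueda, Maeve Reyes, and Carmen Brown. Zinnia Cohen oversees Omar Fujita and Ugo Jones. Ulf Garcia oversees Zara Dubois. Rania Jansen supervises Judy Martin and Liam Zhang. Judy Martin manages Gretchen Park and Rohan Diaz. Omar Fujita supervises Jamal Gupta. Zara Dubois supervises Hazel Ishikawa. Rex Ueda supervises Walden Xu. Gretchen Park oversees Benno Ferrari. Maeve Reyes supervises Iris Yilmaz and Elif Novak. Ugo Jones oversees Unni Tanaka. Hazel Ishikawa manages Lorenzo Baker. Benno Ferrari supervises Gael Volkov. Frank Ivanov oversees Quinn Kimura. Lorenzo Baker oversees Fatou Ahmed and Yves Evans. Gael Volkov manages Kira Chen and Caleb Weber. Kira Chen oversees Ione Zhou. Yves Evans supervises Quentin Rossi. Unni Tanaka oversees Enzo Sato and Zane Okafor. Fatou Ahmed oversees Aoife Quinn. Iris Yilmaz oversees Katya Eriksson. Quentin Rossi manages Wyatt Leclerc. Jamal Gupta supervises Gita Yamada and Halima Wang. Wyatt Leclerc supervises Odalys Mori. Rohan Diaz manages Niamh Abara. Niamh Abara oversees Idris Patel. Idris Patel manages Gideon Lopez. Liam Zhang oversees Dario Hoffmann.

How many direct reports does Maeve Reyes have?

2

Maeve Reyes directly manages Iris Yilmaz, Elif Novak. That is 2 direct reports.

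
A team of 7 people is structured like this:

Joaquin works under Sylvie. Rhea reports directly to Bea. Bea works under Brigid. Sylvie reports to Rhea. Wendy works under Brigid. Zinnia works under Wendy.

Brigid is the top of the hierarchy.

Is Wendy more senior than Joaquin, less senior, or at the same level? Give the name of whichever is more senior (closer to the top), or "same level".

Wendy is 1 level below Brigid; Joaquin is 4. Wendy is higher.

Wendy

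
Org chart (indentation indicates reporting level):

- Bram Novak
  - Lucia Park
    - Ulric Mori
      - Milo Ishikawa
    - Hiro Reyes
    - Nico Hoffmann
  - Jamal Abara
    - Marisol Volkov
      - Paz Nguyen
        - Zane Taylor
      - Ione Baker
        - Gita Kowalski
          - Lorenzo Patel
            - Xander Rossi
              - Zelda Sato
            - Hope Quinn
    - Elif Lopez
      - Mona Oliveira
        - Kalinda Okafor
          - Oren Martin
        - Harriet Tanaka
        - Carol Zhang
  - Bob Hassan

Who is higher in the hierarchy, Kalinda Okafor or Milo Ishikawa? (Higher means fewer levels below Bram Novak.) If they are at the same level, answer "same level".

Kalinda Okafor is 4 levels below Bram Novak; Milo Ishikawa is 3. Milo Ishikawa is higher.

Milo Ishikawa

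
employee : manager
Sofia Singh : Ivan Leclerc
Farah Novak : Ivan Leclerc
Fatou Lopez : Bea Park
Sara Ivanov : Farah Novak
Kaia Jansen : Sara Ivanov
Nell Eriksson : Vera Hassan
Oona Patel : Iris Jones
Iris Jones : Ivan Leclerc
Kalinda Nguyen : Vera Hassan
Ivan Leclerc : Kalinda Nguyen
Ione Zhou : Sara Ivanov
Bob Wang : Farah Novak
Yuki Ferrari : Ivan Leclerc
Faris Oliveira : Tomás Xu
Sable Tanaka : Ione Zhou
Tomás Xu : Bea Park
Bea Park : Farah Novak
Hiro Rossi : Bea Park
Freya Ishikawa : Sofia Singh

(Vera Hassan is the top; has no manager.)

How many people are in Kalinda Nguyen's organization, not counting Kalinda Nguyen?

17

Kalinda Nguyen directly manages Ivan Leclerc. Under Ivan Leclerc: Iris Jones, Oona Patel, Yuki Ferrari, Sofia Singh, Freya Ishikawa, Farah Novak, Bob Wang, Sara Ivanov, Kaia Jansen, Ione Zhou, Sable Tanaka, Bea Park, Tomás Xu, Faris Oliveira, Fatou Lopez, Hiro Rossi (16). That's 17 in total.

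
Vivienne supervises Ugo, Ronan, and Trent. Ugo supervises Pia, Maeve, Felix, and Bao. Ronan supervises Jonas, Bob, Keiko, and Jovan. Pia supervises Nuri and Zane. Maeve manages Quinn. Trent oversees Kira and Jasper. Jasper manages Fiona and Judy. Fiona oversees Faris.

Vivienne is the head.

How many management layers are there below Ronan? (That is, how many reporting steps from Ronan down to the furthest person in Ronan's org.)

1

The longest chain under Ronan runs Ronan → Jovan, which is 1 level below Ronan.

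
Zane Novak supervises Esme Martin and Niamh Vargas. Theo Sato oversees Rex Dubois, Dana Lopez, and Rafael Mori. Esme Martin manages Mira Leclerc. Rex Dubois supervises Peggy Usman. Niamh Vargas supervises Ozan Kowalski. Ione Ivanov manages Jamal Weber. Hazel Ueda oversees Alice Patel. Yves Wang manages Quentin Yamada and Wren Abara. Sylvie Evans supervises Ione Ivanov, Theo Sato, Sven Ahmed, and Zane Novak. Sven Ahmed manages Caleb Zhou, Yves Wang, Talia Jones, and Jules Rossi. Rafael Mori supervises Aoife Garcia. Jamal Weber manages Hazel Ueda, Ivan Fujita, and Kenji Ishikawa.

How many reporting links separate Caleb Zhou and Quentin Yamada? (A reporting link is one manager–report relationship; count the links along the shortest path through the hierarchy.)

Caleb Zhou is 1 level below Sven Ahmed, and Quentin Yamada is 2 levels below Sven Ahmed (their lowest common manager). The shortest path runs up from Caleb Zhou to Sven Ahmed and back down to Quentin Yamada: 1 + 2 = 3 links.

3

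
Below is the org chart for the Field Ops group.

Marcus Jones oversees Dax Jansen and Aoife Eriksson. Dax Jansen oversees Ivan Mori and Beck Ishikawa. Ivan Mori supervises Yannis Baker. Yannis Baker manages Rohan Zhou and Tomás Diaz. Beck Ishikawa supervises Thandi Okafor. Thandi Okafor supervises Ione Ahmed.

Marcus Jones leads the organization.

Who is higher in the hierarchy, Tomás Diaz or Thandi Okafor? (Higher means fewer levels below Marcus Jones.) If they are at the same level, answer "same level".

Tomás Diaz is 4 levels below Marcus Jones; Thandi Okafor is 3. Thandi Okafor is higher.

Thandi Okafor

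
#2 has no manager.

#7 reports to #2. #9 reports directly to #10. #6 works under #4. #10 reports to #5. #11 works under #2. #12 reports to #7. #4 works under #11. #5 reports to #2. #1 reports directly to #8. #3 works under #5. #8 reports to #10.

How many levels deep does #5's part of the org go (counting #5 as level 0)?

The longest chain under #5 runs #5 → #10 → #8 → #1, which is 3 levels below #5.

3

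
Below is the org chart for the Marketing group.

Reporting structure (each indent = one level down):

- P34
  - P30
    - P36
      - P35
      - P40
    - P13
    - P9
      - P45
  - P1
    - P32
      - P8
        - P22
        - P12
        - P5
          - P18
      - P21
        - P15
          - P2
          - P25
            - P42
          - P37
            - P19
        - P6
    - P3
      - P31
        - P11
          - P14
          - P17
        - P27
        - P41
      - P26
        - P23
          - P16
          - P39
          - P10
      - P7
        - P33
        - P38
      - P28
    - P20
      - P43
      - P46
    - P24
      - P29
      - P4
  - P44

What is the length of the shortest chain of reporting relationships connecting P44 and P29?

4

P44 is 1 level below P34, and P29 is 3 levels below P34 (their lowest common manager). The shortest path runs up from P44 to P34 and back down to P29: 1 + 3 = 4 links.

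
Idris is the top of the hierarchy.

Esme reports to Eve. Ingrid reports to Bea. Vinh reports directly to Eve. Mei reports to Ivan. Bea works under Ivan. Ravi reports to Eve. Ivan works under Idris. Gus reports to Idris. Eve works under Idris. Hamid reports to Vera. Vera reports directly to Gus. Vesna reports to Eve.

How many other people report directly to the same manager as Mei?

Mei reports to Ivan. Ivan's other direct reports are Bea — 1 peer.

1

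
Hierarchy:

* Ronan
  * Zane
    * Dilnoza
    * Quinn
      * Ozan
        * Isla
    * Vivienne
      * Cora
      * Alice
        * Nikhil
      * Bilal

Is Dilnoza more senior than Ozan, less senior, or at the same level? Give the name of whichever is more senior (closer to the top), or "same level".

Dilnoza

Dilnoza is 2 levels below Ronan; Ozan is 3. Dilnoza is higher.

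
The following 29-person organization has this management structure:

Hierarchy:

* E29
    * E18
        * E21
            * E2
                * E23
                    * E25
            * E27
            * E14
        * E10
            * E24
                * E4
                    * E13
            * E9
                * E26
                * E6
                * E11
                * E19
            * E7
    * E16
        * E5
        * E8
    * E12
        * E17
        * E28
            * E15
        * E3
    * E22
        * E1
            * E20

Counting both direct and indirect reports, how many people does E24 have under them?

2

E24 directly manages E4. Under E4: E13 (1). That's 2 in total.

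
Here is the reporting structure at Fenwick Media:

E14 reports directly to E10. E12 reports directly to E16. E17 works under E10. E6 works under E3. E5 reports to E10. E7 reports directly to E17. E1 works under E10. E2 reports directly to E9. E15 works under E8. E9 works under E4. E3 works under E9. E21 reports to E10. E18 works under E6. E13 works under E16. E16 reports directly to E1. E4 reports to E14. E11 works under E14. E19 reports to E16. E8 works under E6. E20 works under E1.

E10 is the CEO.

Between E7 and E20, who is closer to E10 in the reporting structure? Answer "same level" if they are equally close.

same level

Both E7 and E20 are 2 levels below E10.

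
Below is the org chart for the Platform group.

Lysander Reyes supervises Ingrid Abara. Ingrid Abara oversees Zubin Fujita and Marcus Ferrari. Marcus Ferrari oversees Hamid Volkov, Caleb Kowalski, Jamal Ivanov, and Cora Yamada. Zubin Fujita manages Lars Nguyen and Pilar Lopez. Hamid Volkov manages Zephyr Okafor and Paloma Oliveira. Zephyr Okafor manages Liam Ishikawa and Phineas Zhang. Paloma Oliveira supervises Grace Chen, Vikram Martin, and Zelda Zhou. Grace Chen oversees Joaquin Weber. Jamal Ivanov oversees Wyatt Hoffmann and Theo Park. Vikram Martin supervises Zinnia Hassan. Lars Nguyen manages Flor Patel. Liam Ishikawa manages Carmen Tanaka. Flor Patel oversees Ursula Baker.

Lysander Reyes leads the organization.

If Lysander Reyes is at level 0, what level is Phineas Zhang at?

Chain from Phineas Zhang up to Lysander Reyes: Phineas Zhang → Zephyr Okafor → Hamid Volkov → Marcus Ferrari → Ingrid Abara → Lysander Reyes. That is 5 steps up, so Phineas Zhang is 5 levels below Lysander Reyes.

5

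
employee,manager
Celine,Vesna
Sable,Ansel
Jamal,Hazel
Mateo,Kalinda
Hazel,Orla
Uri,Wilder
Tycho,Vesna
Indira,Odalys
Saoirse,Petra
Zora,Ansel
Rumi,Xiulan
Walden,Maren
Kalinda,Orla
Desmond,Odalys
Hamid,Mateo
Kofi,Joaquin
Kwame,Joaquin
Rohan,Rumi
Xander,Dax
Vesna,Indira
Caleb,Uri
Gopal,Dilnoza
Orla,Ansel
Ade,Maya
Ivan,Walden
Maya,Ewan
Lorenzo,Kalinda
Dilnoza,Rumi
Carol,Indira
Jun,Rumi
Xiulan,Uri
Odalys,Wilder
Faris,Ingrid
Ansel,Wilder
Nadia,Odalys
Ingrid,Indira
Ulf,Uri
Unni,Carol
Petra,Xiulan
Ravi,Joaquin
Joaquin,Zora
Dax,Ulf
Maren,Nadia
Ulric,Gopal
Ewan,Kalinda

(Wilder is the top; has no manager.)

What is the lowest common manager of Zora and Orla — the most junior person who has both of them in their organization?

Zora's chain of managers is Ansel, Wilder. Orla's chain of managers is Ansel, Wilder. The first manager that appears in both chains is Ansel.

Ansel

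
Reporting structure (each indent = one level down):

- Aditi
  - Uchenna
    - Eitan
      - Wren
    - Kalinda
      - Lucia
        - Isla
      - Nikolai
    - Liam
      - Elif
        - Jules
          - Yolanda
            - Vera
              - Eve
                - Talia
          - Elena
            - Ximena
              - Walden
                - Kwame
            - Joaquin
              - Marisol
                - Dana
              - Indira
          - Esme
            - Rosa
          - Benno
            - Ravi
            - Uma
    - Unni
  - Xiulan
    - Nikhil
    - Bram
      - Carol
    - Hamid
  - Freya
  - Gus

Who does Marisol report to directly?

Joaquin

Marisol reports directly to Joaquin.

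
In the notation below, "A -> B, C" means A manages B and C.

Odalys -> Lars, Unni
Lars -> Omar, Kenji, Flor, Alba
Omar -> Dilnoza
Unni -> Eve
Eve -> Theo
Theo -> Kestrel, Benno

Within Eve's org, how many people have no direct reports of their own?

2

The people in Eve's organization with no one reporting to them are Benno, Kestrel. That is 2.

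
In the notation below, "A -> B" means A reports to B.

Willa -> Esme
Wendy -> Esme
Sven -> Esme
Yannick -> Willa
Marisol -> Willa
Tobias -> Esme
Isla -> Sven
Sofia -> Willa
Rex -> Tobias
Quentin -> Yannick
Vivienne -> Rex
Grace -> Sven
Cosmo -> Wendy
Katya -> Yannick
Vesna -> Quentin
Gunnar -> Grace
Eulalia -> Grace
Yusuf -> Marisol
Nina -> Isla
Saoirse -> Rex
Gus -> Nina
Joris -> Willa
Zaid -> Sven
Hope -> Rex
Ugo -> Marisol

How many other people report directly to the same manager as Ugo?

1

Ugo reports to Marisol. Marisol's other direct reports are Yusuf — 1 peer.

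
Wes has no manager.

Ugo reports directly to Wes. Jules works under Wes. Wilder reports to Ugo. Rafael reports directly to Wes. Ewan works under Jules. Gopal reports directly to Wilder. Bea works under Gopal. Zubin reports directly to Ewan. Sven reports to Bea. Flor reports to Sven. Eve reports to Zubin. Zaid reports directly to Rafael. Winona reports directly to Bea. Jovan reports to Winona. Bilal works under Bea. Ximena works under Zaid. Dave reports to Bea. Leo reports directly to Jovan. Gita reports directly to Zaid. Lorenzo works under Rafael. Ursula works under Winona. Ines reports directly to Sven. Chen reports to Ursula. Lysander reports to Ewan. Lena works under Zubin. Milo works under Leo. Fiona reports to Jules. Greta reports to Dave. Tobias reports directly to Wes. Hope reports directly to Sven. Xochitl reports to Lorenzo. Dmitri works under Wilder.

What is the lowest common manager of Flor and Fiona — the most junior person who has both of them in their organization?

Flor's chain of managers is Sven, Bea, Gopal, Wilder, Ugo, Wes. Fiona's chain of managers is Jules, Wes. The first manager that appears in both chains is Wes.

Wes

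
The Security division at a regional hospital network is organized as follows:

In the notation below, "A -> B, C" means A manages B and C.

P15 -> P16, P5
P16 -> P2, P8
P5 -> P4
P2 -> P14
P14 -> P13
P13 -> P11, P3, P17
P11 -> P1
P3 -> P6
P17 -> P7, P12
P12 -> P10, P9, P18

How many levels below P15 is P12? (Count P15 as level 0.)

Chain from P12 up to P15: P12 → P17 → P13 → P14 → P2 → P16 → P15. That is 6 steps up, so P12 is 6 levels below P15.

6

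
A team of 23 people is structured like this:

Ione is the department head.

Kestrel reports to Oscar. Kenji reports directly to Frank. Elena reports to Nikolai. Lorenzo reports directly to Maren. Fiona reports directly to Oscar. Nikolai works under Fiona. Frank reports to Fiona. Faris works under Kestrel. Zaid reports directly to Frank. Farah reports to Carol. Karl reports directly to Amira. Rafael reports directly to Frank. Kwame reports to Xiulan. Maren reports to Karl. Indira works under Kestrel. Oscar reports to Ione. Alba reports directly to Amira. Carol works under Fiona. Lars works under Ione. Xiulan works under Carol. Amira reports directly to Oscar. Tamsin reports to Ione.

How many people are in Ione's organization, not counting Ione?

22

Ione directly manages Oscar, Lars, Tamsin. Under Oscar: Amira, Alba, Karl, Maren, Lorenzo, Fiona, Frank, Rafael, Zaid, Kenji, Carol, Farah, Xiulan, Kwame, Nikolai, Elena, Kestrel, Faris, Indira (19). Lars has no reports. Tamsin has no reports. So Ione's organization is 3 direct reports plus everyone under them: 20 + 1 + 1 = 22.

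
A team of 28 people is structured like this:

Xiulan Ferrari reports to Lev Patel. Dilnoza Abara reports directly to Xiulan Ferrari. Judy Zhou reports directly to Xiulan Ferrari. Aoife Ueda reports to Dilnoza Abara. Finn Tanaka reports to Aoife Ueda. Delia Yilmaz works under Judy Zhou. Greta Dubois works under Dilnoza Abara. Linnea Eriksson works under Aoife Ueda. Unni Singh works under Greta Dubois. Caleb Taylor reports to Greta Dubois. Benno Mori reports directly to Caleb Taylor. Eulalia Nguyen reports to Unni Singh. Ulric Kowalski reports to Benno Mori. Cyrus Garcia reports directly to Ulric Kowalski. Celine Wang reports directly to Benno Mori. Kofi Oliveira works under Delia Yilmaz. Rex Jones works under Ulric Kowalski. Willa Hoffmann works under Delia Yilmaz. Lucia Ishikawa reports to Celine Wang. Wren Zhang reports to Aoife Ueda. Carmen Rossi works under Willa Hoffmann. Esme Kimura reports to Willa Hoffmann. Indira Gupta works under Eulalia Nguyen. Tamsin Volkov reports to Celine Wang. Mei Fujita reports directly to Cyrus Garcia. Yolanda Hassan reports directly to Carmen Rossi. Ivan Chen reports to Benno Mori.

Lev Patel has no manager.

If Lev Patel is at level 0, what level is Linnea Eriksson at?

Chain from Linnea Eriksson up to Lev Patel: Linnea Eriksson → Aoife Ueda → Dilnoza Abara → Xiulan Ferrari → Lev Patel. That is 4 steps up, so Linnea Eriksson is 4 levels below Lev Patel.

4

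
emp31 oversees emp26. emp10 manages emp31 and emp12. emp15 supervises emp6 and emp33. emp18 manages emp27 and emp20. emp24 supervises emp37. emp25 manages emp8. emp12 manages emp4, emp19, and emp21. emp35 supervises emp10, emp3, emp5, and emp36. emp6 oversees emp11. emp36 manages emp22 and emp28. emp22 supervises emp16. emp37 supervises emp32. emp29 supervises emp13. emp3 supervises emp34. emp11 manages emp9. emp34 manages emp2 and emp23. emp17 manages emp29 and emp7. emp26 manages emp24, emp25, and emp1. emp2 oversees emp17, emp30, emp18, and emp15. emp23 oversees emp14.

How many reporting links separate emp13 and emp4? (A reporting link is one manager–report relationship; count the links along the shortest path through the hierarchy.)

emp13 is 6 levels below emp35, and emp4 is 3 levels below emp35 (their lowest common manager). The shortest path runs up from emp13 to emp35 and back down to emp4: 6 + 3 = 9 links.

9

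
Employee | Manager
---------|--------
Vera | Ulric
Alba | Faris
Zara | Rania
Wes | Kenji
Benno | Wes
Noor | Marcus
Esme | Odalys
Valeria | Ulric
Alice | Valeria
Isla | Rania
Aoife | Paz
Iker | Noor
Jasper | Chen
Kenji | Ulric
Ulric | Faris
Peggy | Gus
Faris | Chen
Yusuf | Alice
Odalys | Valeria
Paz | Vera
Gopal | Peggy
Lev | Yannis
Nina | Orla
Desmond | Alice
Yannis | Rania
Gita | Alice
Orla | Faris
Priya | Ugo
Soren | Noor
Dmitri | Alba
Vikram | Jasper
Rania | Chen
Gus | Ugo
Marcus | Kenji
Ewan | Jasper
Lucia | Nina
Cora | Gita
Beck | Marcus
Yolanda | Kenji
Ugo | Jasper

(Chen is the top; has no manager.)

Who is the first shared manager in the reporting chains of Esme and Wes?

Esme's chain of managers is Odalys, Valeria, Ulric, Faris, Chen. Wes's chain of managers is Kenji, Ulric, Faris, Chen. The first manager that appears in both chains is Ulric.

Ulric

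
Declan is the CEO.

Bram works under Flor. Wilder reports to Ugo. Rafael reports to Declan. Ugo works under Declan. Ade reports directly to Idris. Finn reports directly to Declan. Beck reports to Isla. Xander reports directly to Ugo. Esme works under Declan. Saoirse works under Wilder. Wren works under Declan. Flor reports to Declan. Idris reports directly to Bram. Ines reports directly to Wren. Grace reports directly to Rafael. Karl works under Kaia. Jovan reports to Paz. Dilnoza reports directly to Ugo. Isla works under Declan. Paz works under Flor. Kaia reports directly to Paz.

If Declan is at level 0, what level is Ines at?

2

Chain from Ines up to Declan: Ines → Wren → Declan. That is 2 steps up, so Ines is 2 levels below Declan.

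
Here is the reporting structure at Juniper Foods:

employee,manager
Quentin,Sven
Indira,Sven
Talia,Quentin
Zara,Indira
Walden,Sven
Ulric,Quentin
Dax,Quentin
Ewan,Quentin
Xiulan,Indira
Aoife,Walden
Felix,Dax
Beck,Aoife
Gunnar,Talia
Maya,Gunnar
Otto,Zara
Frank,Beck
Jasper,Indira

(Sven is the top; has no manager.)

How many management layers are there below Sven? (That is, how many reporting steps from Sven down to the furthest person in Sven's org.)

The longest chain under Sven runs Sven → Walden → Aoife → Beck → Frank, which is 4 levels below Sven.

4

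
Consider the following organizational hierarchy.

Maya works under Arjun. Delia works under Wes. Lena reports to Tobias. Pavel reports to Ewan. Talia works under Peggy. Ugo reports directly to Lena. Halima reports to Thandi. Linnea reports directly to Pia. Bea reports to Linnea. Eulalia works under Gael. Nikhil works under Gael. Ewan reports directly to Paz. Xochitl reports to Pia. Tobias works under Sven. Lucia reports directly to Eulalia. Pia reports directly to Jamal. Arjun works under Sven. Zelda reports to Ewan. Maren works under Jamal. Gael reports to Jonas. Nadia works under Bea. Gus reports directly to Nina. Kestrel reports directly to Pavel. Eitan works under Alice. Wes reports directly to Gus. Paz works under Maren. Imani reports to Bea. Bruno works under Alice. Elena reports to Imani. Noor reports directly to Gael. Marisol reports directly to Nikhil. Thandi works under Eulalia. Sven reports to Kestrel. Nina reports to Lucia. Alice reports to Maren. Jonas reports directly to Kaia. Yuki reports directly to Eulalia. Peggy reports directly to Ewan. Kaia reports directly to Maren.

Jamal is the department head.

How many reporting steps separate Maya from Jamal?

8

Chain from Maya up to Jamal: Maya → Arjun → Sven → Kestrel → Pavel → Ewan → Paz → Maren → Jamal. That is 8 steps up, so Maya is 8 levels below Jamal.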